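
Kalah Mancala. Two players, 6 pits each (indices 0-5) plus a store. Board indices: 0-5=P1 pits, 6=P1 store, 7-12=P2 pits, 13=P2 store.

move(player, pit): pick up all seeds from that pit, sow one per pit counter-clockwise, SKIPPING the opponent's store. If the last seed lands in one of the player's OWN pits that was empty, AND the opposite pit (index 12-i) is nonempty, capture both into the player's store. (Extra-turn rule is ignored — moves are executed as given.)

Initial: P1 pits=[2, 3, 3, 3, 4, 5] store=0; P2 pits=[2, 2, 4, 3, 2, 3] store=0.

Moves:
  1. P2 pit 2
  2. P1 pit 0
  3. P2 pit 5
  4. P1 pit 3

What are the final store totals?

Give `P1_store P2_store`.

Move 1: P2 pit2 -> P1=[2,3,3,3,4,5](0) P2=[2,2,0,4,3,4](1)
Move 2: P1 pit0 -> P1=[0,4,4,3,4,5](0) P2=[2,2,0,4,3,4](1)
Move 3: P2 pit5 -> P1=[1,5,5,3,4,5](0) P2=[2,2,0,4,3,0](2)
Move 4: P1 pit3 -> P1=[1,5,5,0,5,6](1) P2=[2,2,0,4,3,0](2)

Answer: 1 2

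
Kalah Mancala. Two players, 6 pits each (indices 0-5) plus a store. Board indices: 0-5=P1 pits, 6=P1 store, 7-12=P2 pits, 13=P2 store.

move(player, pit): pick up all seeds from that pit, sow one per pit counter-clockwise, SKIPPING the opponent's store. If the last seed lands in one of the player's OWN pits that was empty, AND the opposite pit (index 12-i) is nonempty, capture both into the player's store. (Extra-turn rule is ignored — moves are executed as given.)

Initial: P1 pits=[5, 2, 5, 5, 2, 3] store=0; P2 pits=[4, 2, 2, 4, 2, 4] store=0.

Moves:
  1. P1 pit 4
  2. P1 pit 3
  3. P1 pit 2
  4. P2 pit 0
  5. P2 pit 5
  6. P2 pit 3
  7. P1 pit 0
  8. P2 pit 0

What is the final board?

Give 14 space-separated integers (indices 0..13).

Answer: 0 5 2 3 3 7 4 0 5 3 0 4 1 3

Derivation:
Move 1: P1 pit4 -> P1=[5,2,5,5,0,4](1) P2=[4,2,2,4,2,4](0)
Move 2: P1 pit3 -> P1=[5,2,5,0,1,5](2) P2=[5,3,2,4,2,4](0)
Move 3: P1 pit2 -> P1=[5,2,0,1,2,6](3) P2=[6,3,2,4,2,4](0)
Move 4: P2 pit0 -> P1=[5,2,0,1,2,6](3) P2=[0,4,3,5,3,5](1)
Move 5: P2 pit5 -> P1=[6,3,1,2,2,6](3) P2=[0,4,3,5,3,0](2)
Move 6: P2 pit3 -> P1=[7,4,1,2,2,6](3) P2=[0,4,3,0,4,1](3)
Move 7: P1 pit0 -> P1=[0,5,2,3,3,7](4) P2=[1,4,3,0,4,1](3)
Move 8: P2 pit0 -> P1=[0,5,2,3,3,7](4) P2=[0,5,3,0,4,1](3)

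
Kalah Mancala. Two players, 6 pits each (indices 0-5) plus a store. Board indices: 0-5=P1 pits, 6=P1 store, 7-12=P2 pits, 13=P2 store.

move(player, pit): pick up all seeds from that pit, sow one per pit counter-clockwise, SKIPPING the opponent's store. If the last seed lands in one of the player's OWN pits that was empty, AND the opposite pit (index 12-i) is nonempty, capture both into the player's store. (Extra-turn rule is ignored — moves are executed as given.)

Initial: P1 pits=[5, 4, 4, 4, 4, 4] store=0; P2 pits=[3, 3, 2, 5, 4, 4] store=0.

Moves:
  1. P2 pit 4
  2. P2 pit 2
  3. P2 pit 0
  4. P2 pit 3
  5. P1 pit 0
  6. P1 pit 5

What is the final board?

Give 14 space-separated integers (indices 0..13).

Answer: 0 2 6 6 5 0 2 2 5 2 1 1 6 8

Derivation:
Move 1: P2 pit4 -> P1=[6,5,4,4,4,4](0) P2=[3,3,2,5,0,5](1)
Move 2: P2 pit2 -> P1=[6,0,4,4,4,4](0) P2=[3,3,0,6,0,5](7)
Move 3: P2 pit0 -> P1=[6,0,4,4,4,4](0) P2=[0,4,1,7,0,5](7)
Move 4: P2 pit3 -> P1=[7,1,5,5,4,4](0) P2=[0,4,1,0,1,6](8)
Move 5: P1 pit0 -> P1=[0,2,6,6,5,5](1) P2=[1,4,1,0,1,6](8)
Move 6: P1 pit5 -> P1=[0,2,6,6,5,0](2) P2=[2,5,2,1,1,6](8)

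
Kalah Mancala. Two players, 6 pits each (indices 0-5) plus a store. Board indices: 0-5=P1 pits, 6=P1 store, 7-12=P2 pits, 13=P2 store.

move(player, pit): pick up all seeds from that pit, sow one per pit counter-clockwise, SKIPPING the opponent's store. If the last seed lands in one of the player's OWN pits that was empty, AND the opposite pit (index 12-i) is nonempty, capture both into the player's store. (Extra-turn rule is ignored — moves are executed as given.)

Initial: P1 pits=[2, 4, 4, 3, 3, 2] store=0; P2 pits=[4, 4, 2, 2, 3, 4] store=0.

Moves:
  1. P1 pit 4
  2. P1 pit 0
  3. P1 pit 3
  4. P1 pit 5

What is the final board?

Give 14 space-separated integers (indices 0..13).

Answer: 0 5 5 0 1 0 3 6 5 3 2 3 4 0

Derivation:
Move 1: P1 pit4 -> P1=[2,4,4,3,0,3](1) P2=[5,4,2,2,3,4](0)
Move 2: P1 pit0 -> P1=[0,5,5,3,0,3](1) P2=[5,4,2,2,3,4](0)
Move 3: P1 pit3 -> P1=[0,5,5,0,1,4](2) P2=[5,4,2,2,3,4](0)
Move 4: P1 pit5 -> P1=[0,5,5,0,1,0](3) P2=[6,5,3,2,3,4](0)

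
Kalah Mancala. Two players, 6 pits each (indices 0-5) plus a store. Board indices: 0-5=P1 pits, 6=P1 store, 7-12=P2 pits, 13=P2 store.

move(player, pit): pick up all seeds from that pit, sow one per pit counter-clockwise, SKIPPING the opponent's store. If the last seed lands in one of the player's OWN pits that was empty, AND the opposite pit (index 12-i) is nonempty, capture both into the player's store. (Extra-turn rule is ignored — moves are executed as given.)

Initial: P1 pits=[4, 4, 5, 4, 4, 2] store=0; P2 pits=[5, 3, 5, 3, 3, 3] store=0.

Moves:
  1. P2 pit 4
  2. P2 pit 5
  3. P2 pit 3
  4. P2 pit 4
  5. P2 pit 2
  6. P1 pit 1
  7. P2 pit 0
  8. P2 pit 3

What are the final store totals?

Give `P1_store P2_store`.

Move 1: P2 pit4 -> P1=[5,4,5,4,4,2](0) P2=[5,3,5,3,0,4](1)
Move 2: P2 pit5 -> P1=[6,5,6,4,4,2](0) P2=[5,3,5,3,0,0](2)
Move 3: P2 pit3 -> P1=[6,5,6,4,4,2](0) P2=[5,3,5,0,1,1](3)
Move 4: P2 pit4 -> P1=[6,5,6,4,4,2](0) P2=[5,3,5,0,0,2](3)
Move 5: P2 pit2 -> P1=[7,5,6,4,4,2](0) P2=[5,3,0,1,1,3](4)
Move 6: P1 pit1 -> P1=[7,0,7,5,5,3](1) P2=[5,3,0,1,1,3](4)
Move 7: P2 pit0 -> P1=[7,0,7,5,5,3](1) P2=[0,4,1,2,2,4](4)
Move 8: P2 pit3 -> P1=[7,0,7,5,5,3](1) P2=[0,4,1,0,3,5](4)

Answer: 1 4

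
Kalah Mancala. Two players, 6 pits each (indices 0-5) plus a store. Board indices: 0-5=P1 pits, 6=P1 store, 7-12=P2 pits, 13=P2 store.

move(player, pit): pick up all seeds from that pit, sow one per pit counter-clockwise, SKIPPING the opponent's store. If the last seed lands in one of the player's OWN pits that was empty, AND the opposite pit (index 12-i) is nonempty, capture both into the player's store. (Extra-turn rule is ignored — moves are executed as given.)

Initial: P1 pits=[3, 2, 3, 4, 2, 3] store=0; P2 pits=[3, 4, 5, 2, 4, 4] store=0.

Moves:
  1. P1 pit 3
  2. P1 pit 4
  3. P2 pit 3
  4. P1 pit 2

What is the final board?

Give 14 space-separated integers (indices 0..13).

Answer: 3 2 0 1 1 6 2 5 4 5 0 5 5 0

Derivation:
Move 1: P1 pit3 -> P1=[3,2,3,0,3,4](1) P2=[4,4,5,2,4,4](0)
Move 2: P1 pit4 -> P1=[3,2,3,0,0,5](2) P2=[5,4,5,2,4,4](0)
Move 3: P2 pit3 -> P1=[3,2,3,0,0,5](2) P2=[5,4,5,0,5,5](0)
Move 4: P1 pit2 -> P1=[3,2,0,1,1,6](2) P2=[5,4,5,0,5,5](0)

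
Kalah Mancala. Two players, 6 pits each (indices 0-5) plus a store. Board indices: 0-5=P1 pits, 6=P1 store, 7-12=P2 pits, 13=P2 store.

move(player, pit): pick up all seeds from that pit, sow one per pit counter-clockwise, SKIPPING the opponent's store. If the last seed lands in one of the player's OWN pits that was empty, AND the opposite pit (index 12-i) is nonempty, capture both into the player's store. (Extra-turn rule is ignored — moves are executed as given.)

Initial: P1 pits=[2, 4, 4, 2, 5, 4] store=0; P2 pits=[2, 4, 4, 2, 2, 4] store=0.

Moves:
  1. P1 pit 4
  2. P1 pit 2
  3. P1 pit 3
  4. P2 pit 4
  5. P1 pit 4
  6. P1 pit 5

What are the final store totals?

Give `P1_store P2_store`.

Move 1: P1 pit4 -> P1=[2,4,4,2,0,5](1) P2=[3,5,5,2,2,4](0)
Move 2: P1 pit2 -> P1=[2,4,0,3,1,6](2) P2=[3,5,5,2,2,4](0)
Move 3: P1 pit3 -> P1=[2,4,0,0,2,7](3) P2=[3,5,5,2,2,4](0)
Move 4: P2 pit4 -> P1=[2,4,0,0,2,7](3) P2=[3,5,5,2,0,5](1)
Move 5: P1 pit4 -> P1=[2,4,0,0,0,8](4) P2=[3,5,5,2,0,5](1)
Move 6: P1 pit5 -> P1=[3,4,0,0,0,0](5) P2=[4,6,6,3,1,6](1)

Answer: 5 1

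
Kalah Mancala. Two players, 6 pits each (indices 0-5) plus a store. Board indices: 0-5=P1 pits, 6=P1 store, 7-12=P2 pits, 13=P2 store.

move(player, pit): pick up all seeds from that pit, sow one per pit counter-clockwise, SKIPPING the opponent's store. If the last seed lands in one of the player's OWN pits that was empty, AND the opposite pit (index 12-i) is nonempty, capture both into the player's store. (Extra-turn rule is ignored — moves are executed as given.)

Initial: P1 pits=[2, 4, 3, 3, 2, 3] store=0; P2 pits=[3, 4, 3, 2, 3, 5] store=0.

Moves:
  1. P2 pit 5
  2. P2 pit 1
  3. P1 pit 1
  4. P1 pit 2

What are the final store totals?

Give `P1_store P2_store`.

Answer: 2 5

Derivation:
Move 1: P2 pit5 -> P1=[3,5,4,4,2,3](0) P2=[3,4,3,2,3,0](1)
Move 2: P2 pit1 -> P1=[0,5,4,4,2,3](0) P2=[3,0,4,3,4,0](5)
Move 3: P1 pit1 -> P1=[0,0,5,5,3,4](1) P2=[3,0,4,3,4,0](5)
Move 4: P1 pit2 -> P1=[0,0,0,6,4,5](2) P2=[4,0,4,3,4,0](5)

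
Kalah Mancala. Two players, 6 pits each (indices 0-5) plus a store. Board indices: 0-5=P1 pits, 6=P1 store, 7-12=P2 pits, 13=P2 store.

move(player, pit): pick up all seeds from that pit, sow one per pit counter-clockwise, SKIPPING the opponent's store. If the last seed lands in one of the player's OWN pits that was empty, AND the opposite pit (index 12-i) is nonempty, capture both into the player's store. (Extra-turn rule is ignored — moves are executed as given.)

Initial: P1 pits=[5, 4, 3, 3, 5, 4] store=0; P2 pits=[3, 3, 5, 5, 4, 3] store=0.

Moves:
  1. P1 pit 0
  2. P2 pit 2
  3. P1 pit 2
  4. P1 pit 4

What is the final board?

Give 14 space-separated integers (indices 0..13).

Answer: 1 5 0 5 0 7 2 4 4 1 7 6 4 1

Derivation:
Move 1: P1 pit0 -> P1=[0,5,4,4,6,5](0) P2=[3,3,5,5,4,3](0)
Move 2: P2 pit2 -> P1=[1,5,4,4,6,5](0) P2=[3,3,0,6,5,4](1)
Move 3: P1 pit2 -> P1=[1,5,0,5,7,6](1) P2=[3,3,0,6,5,4](1)
Move 4: P1 pit4 -> P1=[1,5,0,5,0,7](2) P2=[4,4,1,7,6,4](1)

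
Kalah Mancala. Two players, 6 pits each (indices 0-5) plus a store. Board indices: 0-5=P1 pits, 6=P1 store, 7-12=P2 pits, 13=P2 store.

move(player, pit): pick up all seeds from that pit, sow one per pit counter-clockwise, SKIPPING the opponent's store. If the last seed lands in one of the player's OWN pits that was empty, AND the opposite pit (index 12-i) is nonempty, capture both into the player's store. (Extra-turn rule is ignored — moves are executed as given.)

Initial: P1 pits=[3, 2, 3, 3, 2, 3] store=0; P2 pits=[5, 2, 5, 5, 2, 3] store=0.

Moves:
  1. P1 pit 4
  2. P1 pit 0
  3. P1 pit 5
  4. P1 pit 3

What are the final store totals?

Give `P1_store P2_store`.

Answer: 3 0

Derivation:
Move 1: P1 pit4 -> P1=[3,2,3,3,0,4](1) P2=[5,2,5,5,2,3](0)
Move 2: P1 pit0 -> P1=[0,3,4,4,0,4](1) P2=[5,2,5,5,2,3](0)
Move 3: P1 pit5 -> P1=[0,3,4,4,0,0](2) P2=[6,3,6,5,2,3](0)
Move 4: P1 pit3 -> P1=[0,3,4,0,1,1](3) P2=[7,3,6,5,2,3](0)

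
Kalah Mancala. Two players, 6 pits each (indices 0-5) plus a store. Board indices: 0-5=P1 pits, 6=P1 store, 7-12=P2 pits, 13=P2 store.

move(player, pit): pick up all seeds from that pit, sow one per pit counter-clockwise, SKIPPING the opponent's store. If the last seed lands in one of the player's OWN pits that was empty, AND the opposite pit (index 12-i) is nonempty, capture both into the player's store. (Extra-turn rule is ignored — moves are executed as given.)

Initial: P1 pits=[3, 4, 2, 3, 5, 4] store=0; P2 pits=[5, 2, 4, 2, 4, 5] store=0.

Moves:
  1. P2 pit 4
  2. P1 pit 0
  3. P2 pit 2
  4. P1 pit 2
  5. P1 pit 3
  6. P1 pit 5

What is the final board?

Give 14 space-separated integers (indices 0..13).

Answer: 0 6 0 0 8 0 2 7 4 1 4 2 7 2

Derivation:
Move 1: P2 pit4 -> P1=[4,5,2,3,5,4](0) P2=[5,2,4,2,0,6](1)
Move 2: P1 pit0 -> P1=[0,6,3,4,6,4](0) P2=[5,2,4,2,0,6](1)
Move 3: P2 pit2 -> P1=[0,6,3,4,6,4](0) P2=[5,2,0,3,1,7](2)
Move 4: P1 pit2 -> P1=[0,6,0,5,7,5](0) P2=[5,2,0,3,1,7](2)
Move 5: P1 pit3 -> P1=[0,6,0,0,8,6](1) P2=[6,3,0,3,1,7](2)
Move 6: P1 pit5 -> P1=[0,6,0,0,8,0](2) P2=[7,4,1,4,2,7](2)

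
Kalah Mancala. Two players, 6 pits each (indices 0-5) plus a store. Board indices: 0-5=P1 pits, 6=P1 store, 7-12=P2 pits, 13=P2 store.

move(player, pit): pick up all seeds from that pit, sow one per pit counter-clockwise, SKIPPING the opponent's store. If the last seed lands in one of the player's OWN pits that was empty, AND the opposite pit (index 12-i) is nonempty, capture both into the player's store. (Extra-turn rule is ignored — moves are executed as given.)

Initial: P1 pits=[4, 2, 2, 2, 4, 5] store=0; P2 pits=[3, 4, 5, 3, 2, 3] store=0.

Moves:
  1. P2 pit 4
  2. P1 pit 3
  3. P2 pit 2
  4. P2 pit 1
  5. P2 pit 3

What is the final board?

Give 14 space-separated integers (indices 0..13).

Move 1: P2 pit4 -> P1=[4,2,2,2,4,5](0) P2=[3,4,5,3,0,4](1)
Move 2: P1 pit3 -> P1=[4,2,2,0,5,6](0) P2=[3,4,5,3,0,4](1)
Move 3: P2 pit2 -> P1=[5,2,2,0,5,6](0) P2=[3,4,0,4,1,5](2)
Move 4: P2 pit1 -> P1=[5,2,2,0,5,6](0) P2=[3,0,1,5,2,6](2)
Move 5: P2 pit3 -> P1=[6,3,2,0,5,6](0) P2=[3,0,1,0,3,7](3)

Answer: 6 3 2 0 5 6 0 3 0 1 0 3 7 3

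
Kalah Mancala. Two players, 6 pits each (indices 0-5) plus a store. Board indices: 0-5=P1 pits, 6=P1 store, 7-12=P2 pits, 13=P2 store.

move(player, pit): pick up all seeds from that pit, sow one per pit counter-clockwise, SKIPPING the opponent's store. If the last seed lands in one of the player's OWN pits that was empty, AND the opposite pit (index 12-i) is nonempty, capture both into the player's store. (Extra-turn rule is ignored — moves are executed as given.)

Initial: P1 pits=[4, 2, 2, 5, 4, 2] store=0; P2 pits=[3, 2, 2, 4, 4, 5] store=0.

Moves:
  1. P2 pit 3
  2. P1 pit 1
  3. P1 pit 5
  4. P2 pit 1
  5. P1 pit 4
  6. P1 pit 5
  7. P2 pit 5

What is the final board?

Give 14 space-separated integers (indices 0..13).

Answer: 6 1 1 7 1 0 3 5 1 3 0 5 0 6

Derivation:
Move 1: P2 pit3 -> P1=[5,2,2,5,4,2](0) P2=[3,2,2,0,5,6](1)
Move 2: P1 pit1 -> P1=[5,0,3,6,4,2](0) P2=[3,2,2,0,5,6](1)
Move 3: P1 pit5 -> P1=[5,0,3,6,4,0](1) P2=[4,2,2,0,5,6](1)
Move 4: P2 pit1 -> P1=[5,0,0,6,4,0](1) P2=[4,0,3,0,5,6](5)
Move 5: P1 pit4 -> P1=[5,0,0,6,0,1](2) P2=[5,1,3,0,5,6](5)
Move 6: P1 pit5 -> P1=[5,0,0,6,0,0](3) P2=[5,1,3,0,5,6](5)
Move 7: P2 pit5 -> P1=[6,1,1,7,1,0](3) P2=[5,1,3,0,5,0](6)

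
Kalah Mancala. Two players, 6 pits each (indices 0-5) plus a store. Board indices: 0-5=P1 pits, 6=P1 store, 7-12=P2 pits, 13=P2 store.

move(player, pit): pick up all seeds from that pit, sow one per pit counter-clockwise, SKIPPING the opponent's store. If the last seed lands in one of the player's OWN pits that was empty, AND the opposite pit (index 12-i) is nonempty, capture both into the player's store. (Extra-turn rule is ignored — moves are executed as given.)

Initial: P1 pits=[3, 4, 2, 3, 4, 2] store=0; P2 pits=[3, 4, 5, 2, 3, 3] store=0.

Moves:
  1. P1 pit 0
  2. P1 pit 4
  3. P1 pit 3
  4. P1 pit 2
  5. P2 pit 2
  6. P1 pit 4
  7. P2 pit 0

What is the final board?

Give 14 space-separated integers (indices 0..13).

Answer: 1 5 0 1 0 6 3 0 6 1 4 5 5 1

Derivation:
Move 1: P1 pit0 -> P1=[0,5,3,4,4,2](0) P2=[3,4,5,2,3,3](0)
Move 2: P1 pit4 -> P1=[0,5,3,4,0,3](1) P2=[4,5,5,2,3,3](0)
Move 3: P1 pit3 -> P1=[0,5,3,0,1,4](2) P2=[5,5,5,2,3,3](0)
Move 4: P1 pit2 -> P1=[0,5,0,1,2,5](2) P2=[5,5,5,2,3,3](0)
Move 5: P2 pit2 -> P1=[1,5,0,1,2,5](2) P2=[5,5,0,3,4,4](1)
Move 6: P1 pit4 -> P1=[1,5,0,1,0,6](3) P2=[5,5,0,3,4,4](1)
Move 7: P2 pit0 -> P1=[1,5,0,1,0,6](3) P2=[0,6,1,4,5,5](1)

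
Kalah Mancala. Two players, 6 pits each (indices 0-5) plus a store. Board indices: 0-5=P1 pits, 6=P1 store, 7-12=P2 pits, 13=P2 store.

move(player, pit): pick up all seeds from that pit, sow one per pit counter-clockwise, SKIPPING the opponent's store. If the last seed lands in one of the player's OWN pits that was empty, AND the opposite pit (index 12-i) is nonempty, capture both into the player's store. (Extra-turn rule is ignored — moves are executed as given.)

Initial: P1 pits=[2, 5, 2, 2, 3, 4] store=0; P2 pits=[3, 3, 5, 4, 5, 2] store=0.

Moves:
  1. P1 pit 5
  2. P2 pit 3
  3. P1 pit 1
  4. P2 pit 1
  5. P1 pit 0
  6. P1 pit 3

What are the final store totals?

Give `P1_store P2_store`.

Move 1: P1 pit5 -> P1=[2,5,2,2,3,0](1) P2=[4,4,6,4,5,2](0)
Move 2: P2 pit3 -> P1=[3,5,2,2,3,0](1) P2=[4,4,6,0,6,3](1)
Move 3: P1 pit1 -> P1=[3,0,3,3,4,1](2) P2=[4,4,6,0,6,3](1)
Move 4: P2 pit1 -> P1=[3,0,3,3,4,1](2) P2=[4,0,7,1,7,4](1)
Move 5: P1 pit0 -> P1=[0,1,4,4,4,1](2) P2=[4,0,7,1,7,4](1)
Move 6: P1 pit3 -> P1=[0,1,4,0,5,2](3) P2=[5,0,7,1,7,4](1)

Answer: 3 1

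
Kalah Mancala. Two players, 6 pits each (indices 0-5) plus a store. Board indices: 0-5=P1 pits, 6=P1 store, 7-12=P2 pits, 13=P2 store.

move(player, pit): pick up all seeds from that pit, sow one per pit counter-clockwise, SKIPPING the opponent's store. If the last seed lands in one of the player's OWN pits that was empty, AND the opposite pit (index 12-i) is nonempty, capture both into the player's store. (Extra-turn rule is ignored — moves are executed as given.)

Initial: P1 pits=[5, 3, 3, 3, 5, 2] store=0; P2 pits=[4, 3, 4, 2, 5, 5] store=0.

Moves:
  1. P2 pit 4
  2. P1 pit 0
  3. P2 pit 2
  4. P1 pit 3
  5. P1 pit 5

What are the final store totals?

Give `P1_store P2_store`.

Answer: 3 2

Derivation:
Move 1: P2 pit4 -> P1=[6,4,4,3,5,2](0) P2=[4,3,4,2,0,6](1)
Move 2: P1 pit0 -> P1=[0,5,5,4,6,3](1) P2=[4,3,4,2,0,6](1)
Move 3: P2 pit2 -> P1=[0,5,5,4,6,3](1) P2=[4,3,0,3,1,7](2)
Move 4: P1 pit3 -> P1=[0,5,5,0,7,4](2) P2=[5,3,0,3,1,7](2)
Move 5: P1 pit5 -> P1=[0,5,5,0,7,0](3) P2=[6,4,1,3,1,7](2)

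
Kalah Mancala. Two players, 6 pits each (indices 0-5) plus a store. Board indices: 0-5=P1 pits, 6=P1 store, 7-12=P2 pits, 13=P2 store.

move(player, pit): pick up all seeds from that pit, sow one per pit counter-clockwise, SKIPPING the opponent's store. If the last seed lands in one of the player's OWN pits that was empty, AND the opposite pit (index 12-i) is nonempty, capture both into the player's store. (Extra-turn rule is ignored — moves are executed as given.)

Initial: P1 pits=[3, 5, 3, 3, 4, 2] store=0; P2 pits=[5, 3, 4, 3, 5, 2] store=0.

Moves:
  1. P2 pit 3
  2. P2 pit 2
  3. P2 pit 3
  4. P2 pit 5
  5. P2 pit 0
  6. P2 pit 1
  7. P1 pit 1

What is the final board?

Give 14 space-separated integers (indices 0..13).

Answer: 0 0 5 4 5 3 1 1 0 2 2 10 1 8

Derivation:
Move 1: P2 pit3 -> P1=[3,5,3,3,4,2](0) P2=[5,3,4,0,6,3](1)
Move 2: P2 pit2 -> P1=[3,5,3,3,4,2](0) P2=[5,3,0,1,7,4](2)
Move 3: P2 pit3 -> P1=[3,5,3,3,4,2](0) P2=[5,3,0,0,8,4](2)
Move 4: P2 pit5 -> P1=[4,6,4,3,4,2](0) P2=[5,3,0,0,8,0](3)
Move 5: P2 pit0 -> P1=[0,6,4,3,4,2](0) P2=[0,4,1,1,9,0](8)
Move 6: P2 pit1 -> P1=[0,6,4,3,4,2](0) P2=[0,0,2,2,10,1](8)
Move 7: P1 pit1 -> P1=[0,0,5,4,5,3](1) P2=[1,0,2,2,10,1](8)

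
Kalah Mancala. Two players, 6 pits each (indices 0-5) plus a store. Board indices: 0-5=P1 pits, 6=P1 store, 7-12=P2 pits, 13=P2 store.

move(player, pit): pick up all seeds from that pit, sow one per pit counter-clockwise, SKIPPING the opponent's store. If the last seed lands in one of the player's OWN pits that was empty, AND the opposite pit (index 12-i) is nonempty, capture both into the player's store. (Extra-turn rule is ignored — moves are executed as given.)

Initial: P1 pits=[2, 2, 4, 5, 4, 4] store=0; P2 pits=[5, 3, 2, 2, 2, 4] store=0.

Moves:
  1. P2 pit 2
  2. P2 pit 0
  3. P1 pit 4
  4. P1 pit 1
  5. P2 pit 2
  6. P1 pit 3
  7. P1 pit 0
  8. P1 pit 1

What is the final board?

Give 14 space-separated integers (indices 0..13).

Answer: 0 0 7 0 1 6 2 2 6 1 5 4 5 0

Derivation:
Move 1: P2 pit2 -> P1=[2,2,4,5,4,4](0) P2=[5,3,0,3,3,4](0)
Move 2: P2 pit0 -> P1=[2,2,4,5,4,4](0) P2=[0,4,1,4,4,5](0)
Move 3: P1 pit4 -> P1=[2,2,4,5,0,5](1) P2=[1,5,1,4,4,5](0)
Move 4: P1 pit1 -> P1=[2,0,5,6,0,5](1) P2=[1,5,1,4,4,5](0)
Move 5: P2 pit2 -> P1=[2,0,5,6,0,5](1) P2=[1,5,0,5,4,5](0)
Move 6: P1 pit3 -> P1=[2,0,5,0,1,6](2) P2=[2,6,1,5,4,5](0)
Move 7: P1 pit0 -> P1=[0,1,6,0,1,6](2) P2=[2,6,1,5,4,5](0)
Move 8: P1 pit1 -> P1=[0,0,7,0,1,6](2) P2=[2,6,1,5,4,5](0)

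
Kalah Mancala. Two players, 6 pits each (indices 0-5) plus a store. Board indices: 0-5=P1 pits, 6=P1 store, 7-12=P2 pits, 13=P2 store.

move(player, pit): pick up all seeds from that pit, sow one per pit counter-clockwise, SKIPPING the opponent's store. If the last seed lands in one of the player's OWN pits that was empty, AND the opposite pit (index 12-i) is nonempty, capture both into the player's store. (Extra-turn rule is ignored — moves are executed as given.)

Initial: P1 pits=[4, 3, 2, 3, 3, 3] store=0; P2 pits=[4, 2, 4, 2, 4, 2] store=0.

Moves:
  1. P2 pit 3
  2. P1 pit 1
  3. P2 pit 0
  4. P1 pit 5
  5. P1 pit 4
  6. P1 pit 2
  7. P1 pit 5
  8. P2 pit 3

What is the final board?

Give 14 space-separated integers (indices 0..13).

Move 1: P2 pit3 -> P1=[4,3,2,3,3,3](0) P2=[4,2,4,0,5,3](0)
Move 2: P1 pit1 -> P1=[4,0,3,4,4,3](0) P2=[4,2,4,0,5,3](0)
Move 3: P2 pit0 -> P1=[4,0,3,4,4,3](0) P2=[0,3,5,1,6,3](0)
Move 4: P1 pit5 -> P1=[4,0,3,4,4,0](1) P2=[1,4,5,1,6,3](0)
Move 5: P1 pit4 -> P1=[4,0,3,4,0,1](2) P2=[2,5,5,1,6,3](0)
Move 6: P1 pit2 -> P1=[4,0,0,5,1,2](2) P2=[2,5,5,1,6,3](0)
Move 7: P1 pit5 -> P1=[4,0,0,5,1,0](3) P2=[3,5,5,1,6,3](0)
Move 8: P2 pit3 -> P1=[4,0,0,5,1,0](3) P2=[3,5,5,0,7,3](0)

Answer: 4 0 0 5 1 0 3 3 5 5 0 7 3 0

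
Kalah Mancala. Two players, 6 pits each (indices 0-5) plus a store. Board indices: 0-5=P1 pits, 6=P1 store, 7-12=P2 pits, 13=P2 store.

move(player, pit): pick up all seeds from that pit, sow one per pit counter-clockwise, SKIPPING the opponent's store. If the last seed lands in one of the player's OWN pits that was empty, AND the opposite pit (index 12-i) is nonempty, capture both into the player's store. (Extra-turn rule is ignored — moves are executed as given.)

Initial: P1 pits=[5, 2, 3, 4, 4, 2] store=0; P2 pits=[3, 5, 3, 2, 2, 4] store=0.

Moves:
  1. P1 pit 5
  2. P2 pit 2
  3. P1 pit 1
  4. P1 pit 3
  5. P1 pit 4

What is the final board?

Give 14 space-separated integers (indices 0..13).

Answer: 5 0 4 0 0 2 3 6 7 1 3 3 5 0

Derivation:
Move 1: P1 pit5 -> P1=[5,2,3,4,4,0](1) P2=[4,5,3,2,2,4](0)
Move 2: P2 pit2 -> P1=[5,2,3,4,4,0](1) P2=[4,5,0,3,3,5](0)
Move 3: P1 pit1 -> P1=[5,0,4,5,4,0](1) P2=[4,5,0,3,3,5](0)
Move 4: P1 pit3 -> P1=[5,0,4,0,5,1](2) P2=[5,6,0,3,3,5](0)
Move 5: P1 pit4 -> P1=[5,0,4,0,0,2](3) P2=[6,7,1,3,3,5](0)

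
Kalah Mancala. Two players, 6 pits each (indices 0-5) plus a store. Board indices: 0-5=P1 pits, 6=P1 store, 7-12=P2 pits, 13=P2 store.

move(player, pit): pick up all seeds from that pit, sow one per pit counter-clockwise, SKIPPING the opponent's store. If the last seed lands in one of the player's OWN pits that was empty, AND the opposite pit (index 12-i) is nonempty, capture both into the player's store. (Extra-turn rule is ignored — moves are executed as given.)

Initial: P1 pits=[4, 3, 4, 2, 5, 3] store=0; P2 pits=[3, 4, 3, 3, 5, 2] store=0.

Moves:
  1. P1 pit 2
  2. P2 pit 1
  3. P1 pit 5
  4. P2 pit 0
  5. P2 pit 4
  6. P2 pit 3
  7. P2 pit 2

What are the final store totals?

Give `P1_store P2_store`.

Answer: 2 3

Derivation:
Move 1: P1 pit2 -> P1=[4,3,0,3,6,4](1) P2=[3,4,3,3,5,2](0)
Move 2: P2 pit1 -> P1=[4,3,0,3,6,4](1) P2=[3,0,4,4,6,3](0)
Move 3: P1 pit5 -> P1=[4,3,0,3,6,0](2) P2=[4,1,5,4,6,3](0)
Move 4: P2 pit0 -> P1=[4,3,0,3,6,0](2) P2=[0,2,6,5,7,3](0)
Move 5: P2 pit4 -> P1=[5,4,1,4,7,0](2) P2=[0,2,6,5,0,4](1)
Move 6: P2 pit3 -> P1=[6,5,1,4,7,0](2) P2=[0,2,6,0,1,5](2)
Move 7: P2 pit2 -> P1=[7,6,1,4,7,0](2) P2=[0,2,0,1,2,6](3)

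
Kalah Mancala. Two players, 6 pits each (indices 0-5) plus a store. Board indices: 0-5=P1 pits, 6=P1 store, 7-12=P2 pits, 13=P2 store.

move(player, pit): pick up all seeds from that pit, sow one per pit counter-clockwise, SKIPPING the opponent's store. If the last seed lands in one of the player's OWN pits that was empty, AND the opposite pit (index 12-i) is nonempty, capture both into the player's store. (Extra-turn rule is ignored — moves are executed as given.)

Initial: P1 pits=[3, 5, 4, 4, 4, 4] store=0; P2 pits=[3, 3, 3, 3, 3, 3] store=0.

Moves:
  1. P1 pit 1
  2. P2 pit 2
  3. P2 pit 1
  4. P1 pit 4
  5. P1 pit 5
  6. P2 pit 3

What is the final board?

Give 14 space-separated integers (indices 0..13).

Move 1: P1 pit1 -> P1=[3,0,5,5,5,5](1) P2=[3,3,3,3,3,3](0)
Move 2: P2 pit2 -> P1=[3,0,5,5,5,5](1) P2=[3,3,0,4,4,4](0)
Move 3: P2 pit1 -> P1=[3,0,5,5,5,5](1) P2=[3,0,1,5,5,4](0)
Move 4: P1 pit4 -> P1=[3,0,5,5,0,6](2) P2=[4,1,2,5,5,4](0)
Move 5: P1 pit5 -> P1=[3,0,5,5,0,0](3) P2=[5,2,3,6,6,4](0)
Move 6: P2 pit3 -> P1=[4,1,6,5,0,0](3) P2=[5,2,3,0,7,5](1)

Answer: 4 1 6 5 0 0 3 5 2 3 0 7 5 1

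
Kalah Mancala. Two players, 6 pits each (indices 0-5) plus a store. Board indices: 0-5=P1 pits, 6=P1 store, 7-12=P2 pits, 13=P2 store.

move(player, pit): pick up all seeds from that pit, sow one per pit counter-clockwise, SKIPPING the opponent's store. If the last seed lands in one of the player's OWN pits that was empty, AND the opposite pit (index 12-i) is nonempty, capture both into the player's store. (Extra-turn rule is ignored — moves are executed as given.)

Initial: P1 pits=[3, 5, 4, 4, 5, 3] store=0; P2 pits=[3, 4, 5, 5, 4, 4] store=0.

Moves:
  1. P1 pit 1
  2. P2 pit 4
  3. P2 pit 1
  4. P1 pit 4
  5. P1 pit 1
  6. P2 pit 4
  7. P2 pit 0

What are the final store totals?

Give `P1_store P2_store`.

Answer: 2 1

Derivation:
Move 1: P1 pit1 -> P1=[3,0,5,5,6,4](1) P2=[3,4,5,5,4,4](0)
Move 2: P2 pit4 -> P1=[4,1,5,5,6,4](1) P2=[3,4,5,5,0,5](1)
Move 3: P2 pit1 -> P1=[4,1,5,5,6,4](1) P2=[3,0,6,6,1,6](1)
Move 4: P1 pit4 -> P1=[4,1,5,5,0,5](2) P2=[4,1,7,7,1,6](1)
Move 5: P1 pit1 -> P1=[4,0,6,5,0,5](2) P2=[4,1,7,7,1,6](1)
Move 6: P2 pit4 -> P1=[4,0,6,5,0,5](2) P2=[4,1,7,7,0,7](1)
Move 7: P2 pit0 -> P1=[4,0,6,5,0,5](2) P2=[0,2,8,8,1,7](1)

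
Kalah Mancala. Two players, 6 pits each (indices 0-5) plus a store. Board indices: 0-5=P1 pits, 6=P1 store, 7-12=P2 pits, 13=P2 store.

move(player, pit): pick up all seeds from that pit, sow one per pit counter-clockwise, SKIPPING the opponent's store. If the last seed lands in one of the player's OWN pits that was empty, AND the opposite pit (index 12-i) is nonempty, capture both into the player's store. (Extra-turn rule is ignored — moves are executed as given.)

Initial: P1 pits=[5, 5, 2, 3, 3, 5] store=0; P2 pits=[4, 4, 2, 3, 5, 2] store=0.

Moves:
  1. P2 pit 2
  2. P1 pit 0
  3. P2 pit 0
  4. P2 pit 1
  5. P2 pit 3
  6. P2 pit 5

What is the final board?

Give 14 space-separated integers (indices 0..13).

Answer: 2 8 5 4 4 6 0 0 0 2 0 9 0 3

Derivation:
Move 1: P2 pit2 -> P1=[5,5,2,3,3,5](0) P2=[4,4,0,4,6,2](0)
Move 2: P1 pit0 -> P1=[0,6,3,4,4,6](0) P2=[4,4,0,4,6,2](0)
Move 3: P2 pit0 -> P1=[0,6,3,4,4,6](0) P2=[0,5,1,5,7,2](0)
Move 4: P2 pit1 -> P1=[0,6,3,4,4,6](0) P2=[0,0,2,6,8,3](1)
Move 5: P2 pit3 -> P1=[1,7,4,4,4,6](0) P2=[0,0,2,0,9,4](2)
Move 6: P2 pit5 -> P1=[2,8,5,4,4,6](0) P2=[0,0,2,0,9,0](3)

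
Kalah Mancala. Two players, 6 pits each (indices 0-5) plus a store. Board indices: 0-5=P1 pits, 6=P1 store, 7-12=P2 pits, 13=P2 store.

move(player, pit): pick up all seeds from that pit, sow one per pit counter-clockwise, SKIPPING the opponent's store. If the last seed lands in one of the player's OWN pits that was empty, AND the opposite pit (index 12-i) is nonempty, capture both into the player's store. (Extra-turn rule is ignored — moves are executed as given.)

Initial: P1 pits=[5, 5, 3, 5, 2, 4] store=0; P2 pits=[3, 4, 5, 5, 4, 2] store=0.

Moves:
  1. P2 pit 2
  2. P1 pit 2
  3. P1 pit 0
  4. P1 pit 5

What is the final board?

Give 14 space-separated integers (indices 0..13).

Answer: 0 6 1 7 4 0 2 4 5 1 7 6 3 1

Derivation:
Move 1: P2 pit2 -> P1=[6,5,3,5,2,4](0) P2=[3,4,0,6,5,3](1)
Move 2: P1 pit2 -> P1=[6,5,0,6,3,5](0) P2=[3,4,0,6,5,3](1)
Move 3: P1 pit0 -> P1=[0,6,1,7,4,6](1) P2=[3,4,0,6,5,3](1)
Move 4: P1 pit5 -> P1=[0,6,1,7,4,0](2) P2=[4,5,1,7,6,3](1)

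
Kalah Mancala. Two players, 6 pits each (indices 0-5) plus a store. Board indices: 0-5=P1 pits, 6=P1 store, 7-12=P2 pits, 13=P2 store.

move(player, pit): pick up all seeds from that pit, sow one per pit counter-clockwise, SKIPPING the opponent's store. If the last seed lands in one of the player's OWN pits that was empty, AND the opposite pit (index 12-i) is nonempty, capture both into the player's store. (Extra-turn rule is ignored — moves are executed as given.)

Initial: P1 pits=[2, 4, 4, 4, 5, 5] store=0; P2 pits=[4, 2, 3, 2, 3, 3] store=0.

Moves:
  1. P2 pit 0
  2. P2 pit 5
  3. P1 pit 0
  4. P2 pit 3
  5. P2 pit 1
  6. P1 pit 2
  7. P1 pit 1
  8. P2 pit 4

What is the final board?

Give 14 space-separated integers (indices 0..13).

Move 1: P2 pit0 -> P1=[2,4,4,4,5,5](0) P2=[0,3,4,3,4,3](0)
Move 2: P2 pit5 -> P1=[3,5,4,4,5,5](0) P2=[0,3,4,3,4,0](1)
Move 3: P1 pit0 -> P1=[0,6,5,5,5,5](0) P2=[0,3,4,3,4,0](1)
Move 4: P2 pit3 -> P1=[0,6,5,5,5,5](0) P2=[0,3,4,0,5,1](2)
Move 5: P2 pit1 -> P1=[0,6,5,5,5,5](0) P2=[0,0,5,1,6,1](2)
Move 6: P1 pit2 -> P1=[0,6,0,6,6,6](1) P2=[1,0,5,1,6,1](2)
Move 7: P1 pit1 -> P1=[0,0,1,7,7,7](2) P2=[2,0,5,1,6,1](2)
Move 8: P2 pit4 -> P1=[1,1,2,8,7,7](2) P2=[2,0,5,1,0,2](3)

Answer: 1 1 2 8 7 7 2 2 0 5 1 0 2 3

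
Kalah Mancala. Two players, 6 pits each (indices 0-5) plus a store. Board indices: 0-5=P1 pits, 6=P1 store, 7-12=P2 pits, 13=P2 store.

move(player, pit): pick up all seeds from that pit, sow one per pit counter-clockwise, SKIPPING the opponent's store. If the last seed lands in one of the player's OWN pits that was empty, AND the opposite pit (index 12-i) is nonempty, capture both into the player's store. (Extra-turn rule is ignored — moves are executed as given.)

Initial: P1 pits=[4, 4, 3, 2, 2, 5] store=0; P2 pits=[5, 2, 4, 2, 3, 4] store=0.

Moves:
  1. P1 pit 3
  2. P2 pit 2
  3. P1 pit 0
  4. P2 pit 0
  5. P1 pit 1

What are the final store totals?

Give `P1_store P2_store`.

Answer: 1 1

Derivation:
Move 1: P1 pit3 -> P1=[4,4,3,0,3,6](0) P2=[5,2,4,2,3,4](0)
Move 2: P2 pit2 -> P1=[4,4,3,0,3,6](0) P2=[5,2,0,3,4,5](1)
Move 3: P1 pit0 -> P1=[0,5,4,1,4,6](0) P2=[5,2,0,3,4,5](1)
Move 4: P2 pit0 -> P1=[0,5,4,1,4,6](0) P2=[0,3,1,4,5,6](1)
Move 5: P1 pit1 -> P1=[0,0,5,2,5,7](1) P2=[0,3,1,4,5,6](1)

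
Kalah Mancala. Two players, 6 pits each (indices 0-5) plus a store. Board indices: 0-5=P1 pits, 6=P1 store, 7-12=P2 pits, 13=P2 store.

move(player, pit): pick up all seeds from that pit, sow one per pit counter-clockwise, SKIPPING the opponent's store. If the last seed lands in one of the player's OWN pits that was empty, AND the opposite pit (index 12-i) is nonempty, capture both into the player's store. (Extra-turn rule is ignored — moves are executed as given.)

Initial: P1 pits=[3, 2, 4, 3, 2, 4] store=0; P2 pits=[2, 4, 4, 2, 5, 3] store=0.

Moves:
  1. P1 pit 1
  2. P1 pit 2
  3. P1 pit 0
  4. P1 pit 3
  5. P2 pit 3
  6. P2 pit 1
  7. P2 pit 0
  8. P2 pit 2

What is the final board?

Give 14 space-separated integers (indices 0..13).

Answer: 1 2 2 0 4 6 2 0 1 0 3 9 6 2

Derivation:
Move 1: P1 pit1 -> P1=[3,0,5,4,2,4](0) P2=[2,4,4,2,5,3](0)
Move 2: P1 pit2 -> P1=[3,0,0,5,3,5](1) P2=[3,4,4,2,5,3](0)
Move 3: P1 pit0 -> P1=[0,1,1,6,3,5](1) P2=[3,4,4,2,5,3](0)
Move 4: P1 pit3 -> P1=[0,1,1,0,4,6](2) P2=[4,5,5,2,5,3](0)
Move 5: P2 pit3 -> P1=[0,1,1,0,4,6](2) P2=[4,5,5,0,6,4](0)
Move 6: P2 pit1 -> P1=[0,1,1,0,4,6](2) P2=[4,0,6,1,7,5](1)
Move 7: P2 pit0 -> P1=[0,1,1,0,4,6](2) P2=[0,1,7,2,8,5](1)
Move 8: P2 pit2 -> P1=[1,2,2,0,4,6](2) P2=[0,1,0,3,9,6](2)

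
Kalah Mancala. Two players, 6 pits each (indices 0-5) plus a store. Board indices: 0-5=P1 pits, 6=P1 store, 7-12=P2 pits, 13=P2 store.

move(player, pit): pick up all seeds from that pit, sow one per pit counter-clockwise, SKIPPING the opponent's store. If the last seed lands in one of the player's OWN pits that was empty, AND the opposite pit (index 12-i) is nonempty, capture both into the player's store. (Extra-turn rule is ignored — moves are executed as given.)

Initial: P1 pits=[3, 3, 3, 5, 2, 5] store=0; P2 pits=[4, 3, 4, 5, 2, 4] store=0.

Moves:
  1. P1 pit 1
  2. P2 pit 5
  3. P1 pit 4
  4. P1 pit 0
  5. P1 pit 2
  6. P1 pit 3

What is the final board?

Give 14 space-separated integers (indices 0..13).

Answer: 0 2 0 0 2 8 7 7 2 5 6 3 0 1

Derivation:
Move 1: P1 pit1 -> P1=[3,0,4,6,3,5](0) P2=[4,3,4,5,2,4](0)
Move 2: P2 pit5 -> P1=[4,1,5,6,3,5](0) P2=[4,3,4,5,2,0](1)
Move 3: P1 pit4 -> P1=[4,1,5,6,0,6](1) P2=[5,3,4,5,2,0](1)
Move 4: P1 pit0 -> P1=[0,2,6,7,0,6](5) P2=[5,0,4,5,2,0](1)
Move 5: P1 pit2 -> P1=[0,2,0,8,1,7](6) P2=[6,1,4,5,2,0](1)
Move 6: P1 pit3 -> P1=[0,2,0,0,2,8](7) P2=[7,2,5,6,3,0](1)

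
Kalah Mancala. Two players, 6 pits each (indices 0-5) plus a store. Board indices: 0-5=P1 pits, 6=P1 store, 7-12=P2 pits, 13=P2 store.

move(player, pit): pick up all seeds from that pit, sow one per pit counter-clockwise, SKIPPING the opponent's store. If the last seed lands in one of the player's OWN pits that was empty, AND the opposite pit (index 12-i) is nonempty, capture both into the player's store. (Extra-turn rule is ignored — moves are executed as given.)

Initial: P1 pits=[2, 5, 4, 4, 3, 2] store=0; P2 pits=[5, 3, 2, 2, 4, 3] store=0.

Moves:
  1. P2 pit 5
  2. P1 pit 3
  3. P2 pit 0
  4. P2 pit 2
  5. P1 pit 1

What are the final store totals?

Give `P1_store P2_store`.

Move 1: P2 pit5 -> P1=[3,6,4,4,3,2](0) P2=[5,3,2,2,4,0](1)
Move 2: P1 pit3 -> P1=[3,6,4,0,4,3](1) P2=[6,3,2,2,4,0](1)
Move 3: P2 pit0 -> P1=[3,6,4,0,4,3](1) P2=[0,4,3,3,5,1](2)
Move 4: P2 pit2 -> P1=[3,6,4,0,4,3](1) P2=[0,4,0,4,6,2](2)
Move 5: P1 pit1 -> P1=[3,0,5,1,5,4](2) P2=[1,4,0,4,6,2](2)

Answer: 2 2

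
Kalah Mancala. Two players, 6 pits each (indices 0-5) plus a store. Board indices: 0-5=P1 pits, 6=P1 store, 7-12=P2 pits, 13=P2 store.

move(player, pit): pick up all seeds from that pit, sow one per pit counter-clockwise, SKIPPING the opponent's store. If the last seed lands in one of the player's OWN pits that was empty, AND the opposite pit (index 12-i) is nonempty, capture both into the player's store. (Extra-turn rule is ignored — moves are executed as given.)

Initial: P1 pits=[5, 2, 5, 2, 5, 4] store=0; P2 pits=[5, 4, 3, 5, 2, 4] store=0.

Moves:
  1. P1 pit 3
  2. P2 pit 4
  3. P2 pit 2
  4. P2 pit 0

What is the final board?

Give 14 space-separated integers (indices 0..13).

Answer: 5 2 5 0 6 5 0 0 5 1 7 2 7 1

Derivation:
Move 1: P1 pit3 -> P1=[5,2,5,0,6,5](0) P2=[5,4,3,5,2,4](0)
Move 2: P2 pit4 -> P1=[5,2,5,0,6,5](0) P2=[5,4,3,5,0,5](1)
Move 3: P2 pit2 -> P1=[5,2,5,0,6,5](0) P2=[5,4,0,6,1,6](1)
Move 4: P2 pit0 -> P1=[5,2,5,0,6,5](0) P2=[0,5,1,7,2,7](1)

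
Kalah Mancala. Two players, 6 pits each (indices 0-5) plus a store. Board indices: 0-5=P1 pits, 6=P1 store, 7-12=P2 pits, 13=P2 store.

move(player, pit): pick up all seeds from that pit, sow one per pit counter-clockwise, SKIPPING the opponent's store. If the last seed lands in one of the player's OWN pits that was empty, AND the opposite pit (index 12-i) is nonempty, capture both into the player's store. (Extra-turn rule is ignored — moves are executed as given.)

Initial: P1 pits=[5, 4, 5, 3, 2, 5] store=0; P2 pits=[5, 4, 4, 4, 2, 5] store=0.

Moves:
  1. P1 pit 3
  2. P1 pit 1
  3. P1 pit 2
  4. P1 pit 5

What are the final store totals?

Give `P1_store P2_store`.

Answer: 3 0

Derivation:
Move 1: P1 pit3 -> P1=[5,4,5,0,3,6](1) P2=[5,4,4,4,2,5](0)
Move 2: P1 pit1 -> P1=[5,0,6,1,4,7](1) P2=[5,4,4,4,2,5](0)
Move 3: P1 pit2 -> P1=[5,0,0,2,5,8](2) P2=[6,5,4,4,2,5](0)
Move 4: P1 pit5 -> P1=[6,0,0,2,5,0](3) P2=[7,6,5,5,3,6](0)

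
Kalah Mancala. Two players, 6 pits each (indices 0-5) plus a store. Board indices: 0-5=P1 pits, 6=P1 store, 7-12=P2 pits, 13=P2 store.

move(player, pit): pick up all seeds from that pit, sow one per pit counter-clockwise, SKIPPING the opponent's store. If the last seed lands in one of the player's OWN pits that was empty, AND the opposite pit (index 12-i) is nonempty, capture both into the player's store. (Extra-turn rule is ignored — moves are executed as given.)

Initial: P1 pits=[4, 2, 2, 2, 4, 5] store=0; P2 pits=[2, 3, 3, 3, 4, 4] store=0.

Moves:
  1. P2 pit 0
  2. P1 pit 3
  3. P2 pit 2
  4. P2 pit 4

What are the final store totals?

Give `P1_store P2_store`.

Answer: 0 2

Derivation:
Move 1: P2 pit0 -> P1=[4,2,2,2,4,5](0) P2=[0,4,4,3,4,4](0)
Move 2: P1 pit3 -> P1=[4,2,2,0,5,6](0) P2=[0,4,4,3,4,4](0)
Move 3: P2 pit2 -> P1=[4,2,2,0,5,6](0) P2=[0,4,0,4,5,5](1)
Move 4: P2 pit4 -> P1=[5,3,3,0,5,6](0) P2=[0,4,0,4,0,6](2)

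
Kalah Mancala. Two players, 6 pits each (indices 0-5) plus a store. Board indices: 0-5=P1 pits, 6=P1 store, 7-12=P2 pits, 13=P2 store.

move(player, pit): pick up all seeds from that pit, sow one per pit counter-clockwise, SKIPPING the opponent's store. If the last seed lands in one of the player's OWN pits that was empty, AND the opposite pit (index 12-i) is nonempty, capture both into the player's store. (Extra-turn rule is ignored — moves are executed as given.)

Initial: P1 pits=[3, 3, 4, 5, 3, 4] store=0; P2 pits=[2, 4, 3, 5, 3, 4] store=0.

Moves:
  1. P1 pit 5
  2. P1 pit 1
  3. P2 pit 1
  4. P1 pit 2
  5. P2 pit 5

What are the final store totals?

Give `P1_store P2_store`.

Answer: 2 2

Derivation:
Move 1: P1 pit5 -> P1=[3,3,4,5,3,0](1) P2=[3,5,4,5,3,4](0)
Move 2: P1 pit1 -> P1=[3,0,5,6,4,0](1) P2=[3,5,4,5,3,4](0)
Move 3: P2 pit1 -> P1=[3,0,5,6,4,0](1) P2=[3,0,5,6,4,5](1)
Move 4: P1 pit2 -> P1=[3,0,0,7,5,1](2) P2=[4,0,5,6,4,5](1)
Move 5: P2 pit5 -> P1=[4,1,1,8,5,1](2) P2=[4,0,5,6,4,0](2)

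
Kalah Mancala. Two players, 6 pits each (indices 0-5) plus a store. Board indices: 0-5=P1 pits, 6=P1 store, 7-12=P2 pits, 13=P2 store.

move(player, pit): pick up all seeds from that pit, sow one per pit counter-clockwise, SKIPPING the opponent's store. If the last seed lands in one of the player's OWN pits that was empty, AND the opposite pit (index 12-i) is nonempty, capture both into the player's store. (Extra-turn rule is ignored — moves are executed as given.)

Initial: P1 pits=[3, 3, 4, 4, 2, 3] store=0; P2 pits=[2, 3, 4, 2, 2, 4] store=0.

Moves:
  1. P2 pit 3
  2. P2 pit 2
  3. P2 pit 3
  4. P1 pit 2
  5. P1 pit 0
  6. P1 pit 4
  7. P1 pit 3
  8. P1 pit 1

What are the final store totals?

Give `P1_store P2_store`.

Move 1: P2 pit3 -> P1=[3,3,4,4,2,3](0) P2=[2,3,4,0,3,5](0)
Move 2: P2 pit2 -> P1=[3,3,4,4,2,3](0) P2=[2,3,0,1,4,6](1)
Move 3: P2 pit3 -> P1=[3,3,4,4,2,3](0) P2=[2,3,0,0,5,6](1)
Move 4: P1 pit2 -> P1=[3,3,0,5,3,4](1) P2=[2,3,0,0,5,6](1)
Move 5: P1 pit0 -> P1=[0,4,1,6,3,4](1) P2=[2,3,0,0,5,6](1)
Move 6: P1 pit4 -> P1=[0,4,1,6,0,5](2) P2=[3,3,0,0,5,6](1)
Move 7: P1 pit3 -> P1=[0,4,1,0,1,6](3) P2=[4,4,1,0,5,6](1)
Move 8: P1 pit1 -> P1=[0,0,2,1,2,7](3) P2=[4,4,1,0,5,6](1)

Answer: 3 1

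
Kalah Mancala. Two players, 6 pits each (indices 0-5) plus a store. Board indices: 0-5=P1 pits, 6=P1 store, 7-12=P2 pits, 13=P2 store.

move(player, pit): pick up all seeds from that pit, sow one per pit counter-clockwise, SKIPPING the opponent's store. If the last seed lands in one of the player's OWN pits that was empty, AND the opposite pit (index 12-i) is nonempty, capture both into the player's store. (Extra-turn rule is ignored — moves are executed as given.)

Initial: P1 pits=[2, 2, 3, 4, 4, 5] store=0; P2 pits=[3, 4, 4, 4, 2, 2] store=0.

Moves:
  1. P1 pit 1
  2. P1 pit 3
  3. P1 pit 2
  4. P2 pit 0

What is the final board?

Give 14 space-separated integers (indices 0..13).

Move 1: P1 pit1 -> P1=[2,0,4,5,4,5](0) P2=[3,4,4,4,2,2](0)
Move 2: P1 pit3 -> P1=[2,0,4,0,5,6](1) P2=[4,5,4,4,2,2](0)
Move 3: P1 pit2 -> P1=[2,0,0,1,6,7](2) P2=[4,5,4,4,2,2](0)
Move 4: P2 pit0 -> P1=[2,0,0,1,6,7](2) P2=[0,6,5,5,3,2](0)

Answer: 2 0 0 1 6 7 2 0 6 5 5 3 2 0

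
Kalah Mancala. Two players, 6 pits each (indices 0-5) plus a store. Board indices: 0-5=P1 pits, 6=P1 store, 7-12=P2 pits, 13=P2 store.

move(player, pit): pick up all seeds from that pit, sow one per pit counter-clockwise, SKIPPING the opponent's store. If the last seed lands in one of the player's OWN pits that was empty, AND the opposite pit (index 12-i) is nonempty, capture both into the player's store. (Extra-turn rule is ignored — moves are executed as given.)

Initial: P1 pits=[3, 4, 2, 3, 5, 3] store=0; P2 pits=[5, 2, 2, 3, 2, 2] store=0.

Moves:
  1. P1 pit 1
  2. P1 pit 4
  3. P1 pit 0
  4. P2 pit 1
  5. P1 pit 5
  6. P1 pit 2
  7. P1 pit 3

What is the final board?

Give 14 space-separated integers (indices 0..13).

Answer: 0 1 0 0 2 2 4 8 2 6 6 3 2 0

Derivation:
Move 1: P1 pit1 -> P1=[3,0,3,4,6,4](0) P2=[5,2,2,3,2,2](0)
Move 2: P1 pit4 -> P1=[3,0,3,4,0,5](1) P2=[6,3,3,4,2,2](0)
Move 3: P1 pit0 -> P1=[0,1,4,5,0,5](1) P2=[6,3,3,4,2,2](0)
Move 4: P2 pit1 -> P1=[0,1,4,5,0,5](1) P2=[6,0,4,5,3,2](0)
Move 5: P1 pit5 -> P1=[0,1,4,5,0,0](2) P2=[7,1,5,6,3,2](0)
Move 6: P1 pit2 -> P1=[0,1,0,6,1,1](3) P2=[7,1,5,6,3,2](0)
Move 7: P1 pit3 -> P1=[0,1,0,0,2,2](4) P2=[8,2,6,6,3,2](0)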